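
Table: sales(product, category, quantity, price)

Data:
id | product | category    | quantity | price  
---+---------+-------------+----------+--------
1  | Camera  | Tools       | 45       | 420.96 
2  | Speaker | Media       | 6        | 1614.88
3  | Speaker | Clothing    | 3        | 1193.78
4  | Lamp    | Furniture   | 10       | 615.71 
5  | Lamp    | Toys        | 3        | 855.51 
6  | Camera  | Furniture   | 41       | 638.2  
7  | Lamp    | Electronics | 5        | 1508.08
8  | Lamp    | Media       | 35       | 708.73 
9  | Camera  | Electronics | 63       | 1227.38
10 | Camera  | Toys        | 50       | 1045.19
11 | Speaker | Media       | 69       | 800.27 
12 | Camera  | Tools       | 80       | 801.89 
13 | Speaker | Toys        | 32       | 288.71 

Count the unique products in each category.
SELECT category, COUNT(DISTINCT product)
FROM sales
GROUP BY category

Result:
  Clothing: 1 distinct
  Electronics: 2 distinct
  Furniture: 2 distinct
  Media: 2 distinct
  Tools: 1 distinct
  Toys: 3 distinct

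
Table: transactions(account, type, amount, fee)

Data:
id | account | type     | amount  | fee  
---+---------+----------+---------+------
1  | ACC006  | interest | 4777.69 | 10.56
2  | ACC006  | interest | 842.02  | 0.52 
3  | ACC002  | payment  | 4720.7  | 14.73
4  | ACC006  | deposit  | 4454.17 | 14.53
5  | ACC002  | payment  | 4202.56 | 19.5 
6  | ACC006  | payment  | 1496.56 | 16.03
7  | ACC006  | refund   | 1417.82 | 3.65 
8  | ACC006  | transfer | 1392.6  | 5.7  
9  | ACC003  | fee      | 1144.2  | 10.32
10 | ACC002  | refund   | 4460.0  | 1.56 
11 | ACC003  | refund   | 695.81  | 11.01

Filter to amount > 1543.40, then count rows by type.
SELECT type, COUNT(*)
FROM transactions
WHERE amount > 1543.40
GROUP BY type

Note: WHERE filters rows before grouping.

Result:
  deposit: 1
  interest: 1
  payment: 2
  refund: 1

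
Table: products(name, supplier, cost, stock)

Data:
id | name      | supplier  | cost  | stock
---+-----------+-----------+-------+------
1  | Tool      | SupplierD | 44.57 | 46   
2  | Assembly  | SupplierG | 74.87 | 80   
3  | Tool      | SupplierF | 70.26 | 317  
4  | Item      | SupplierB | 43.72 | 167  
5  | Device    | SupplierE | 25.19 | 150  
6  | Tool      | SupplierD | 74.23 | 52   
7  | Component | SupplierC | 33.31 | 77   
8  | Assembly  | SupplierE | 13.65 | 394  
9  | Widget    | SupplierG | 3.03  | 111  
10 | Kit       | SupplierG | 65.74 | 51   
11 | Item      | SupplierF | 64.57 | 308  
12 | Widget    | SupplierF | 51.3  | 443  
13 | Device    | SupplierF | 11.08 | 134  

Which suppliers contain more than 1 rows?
SELECT supplier, COUNT(*) as cnt
FROM products
GROUP BY supplier
HAVING COUNT(*) > 1

Result:
  SupplierD: 2
  SupplierE: 2
  SupplierF: 4
  SupplierG: 3

Note: HAVING filters groups after aggregation, WHERE filters rows before.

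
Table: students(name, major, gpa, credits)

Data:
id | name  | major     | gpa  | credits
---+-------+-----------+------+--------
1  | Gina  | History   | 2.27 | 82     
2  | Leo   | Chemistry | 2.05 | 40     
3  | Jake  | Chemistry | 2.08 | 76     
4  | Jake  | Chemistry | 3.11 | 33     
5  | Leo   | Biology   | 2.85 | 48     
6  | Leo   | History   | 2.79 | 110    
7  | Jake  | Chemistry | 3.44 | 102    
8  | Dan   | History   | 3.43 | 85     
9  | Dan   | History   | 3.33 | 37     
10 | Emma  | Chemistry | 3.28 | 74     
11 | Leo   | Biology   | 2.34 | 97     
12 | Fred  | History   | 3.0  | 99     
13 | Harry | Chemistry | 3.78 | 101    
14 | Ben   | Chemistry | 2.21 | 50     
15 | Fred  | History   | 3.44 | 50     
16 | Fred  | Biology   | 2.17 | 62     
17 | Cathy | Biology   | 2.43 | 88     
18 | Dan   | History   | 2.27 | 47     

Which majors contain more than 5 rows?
SELECT major, COUNT(*) as cnt
FROM students
GROUP BY major
HAVING COUNT(*) > 5

Result:
  Chemistry: 7
  History: 7

Note: HAVING filters groups after aggregation, WHERE filters rows before.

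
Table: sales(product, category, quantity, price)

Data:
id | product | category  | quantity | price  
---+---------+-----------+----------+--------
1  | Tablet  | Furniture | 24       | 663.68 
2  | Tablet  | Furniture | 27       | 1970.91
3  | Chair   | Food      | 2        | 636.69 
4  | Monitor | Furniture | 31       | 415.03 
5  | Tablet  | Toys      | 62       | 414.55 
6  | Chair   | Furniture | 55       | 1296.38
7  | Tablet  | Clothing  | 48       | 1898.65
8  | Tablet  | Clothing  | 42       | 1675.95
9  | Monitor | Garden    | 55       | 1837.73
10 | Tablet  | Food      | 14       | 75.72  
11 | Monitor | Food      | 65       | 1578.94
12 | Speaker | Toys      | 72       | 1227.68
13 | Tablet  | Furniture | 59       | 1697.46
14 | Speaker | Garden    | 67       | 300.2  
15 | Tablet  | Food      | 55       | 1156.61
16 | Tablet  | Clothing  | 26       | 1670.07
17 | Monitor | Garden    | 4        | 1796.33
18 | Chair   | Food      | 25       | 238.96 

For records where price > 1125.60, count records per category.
SELECT category, COUNT(*)
FROM sales
WHERE price > 1125.60
GROUP BY category

Note: WHERE filters rows before grouping.

Result:
  Clothing: 3
  Food: 2
  Furniture: 3
  Garden: 2
  Toys: 1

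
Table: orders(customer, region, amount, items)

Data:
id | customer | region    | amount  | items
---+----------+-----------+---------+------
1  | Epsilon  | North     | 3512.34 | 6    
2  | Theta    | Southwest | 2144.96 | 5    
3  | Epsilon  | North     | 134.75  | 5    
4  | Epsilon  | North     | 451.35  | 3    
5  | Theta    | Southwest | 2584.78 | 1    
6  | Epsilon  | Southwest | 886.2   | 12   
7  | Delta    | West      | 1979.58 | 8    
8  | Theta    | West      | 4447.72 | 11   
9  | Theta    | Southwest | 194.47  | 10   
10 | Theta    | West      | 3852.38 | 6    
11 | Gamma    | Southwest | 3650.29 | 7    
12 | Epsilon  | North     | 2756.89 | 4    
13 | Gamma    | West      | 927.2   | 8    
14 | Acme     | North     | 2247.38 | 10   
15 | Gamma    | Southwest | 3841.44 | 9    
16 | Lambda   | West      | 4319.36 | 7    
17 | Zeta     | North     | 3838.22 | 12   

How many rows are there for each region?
SELECT region, COUNT(*) as count
FROM orders
GROUP BY region

Result:
  North: 6
  Southwest: 6
  West: 5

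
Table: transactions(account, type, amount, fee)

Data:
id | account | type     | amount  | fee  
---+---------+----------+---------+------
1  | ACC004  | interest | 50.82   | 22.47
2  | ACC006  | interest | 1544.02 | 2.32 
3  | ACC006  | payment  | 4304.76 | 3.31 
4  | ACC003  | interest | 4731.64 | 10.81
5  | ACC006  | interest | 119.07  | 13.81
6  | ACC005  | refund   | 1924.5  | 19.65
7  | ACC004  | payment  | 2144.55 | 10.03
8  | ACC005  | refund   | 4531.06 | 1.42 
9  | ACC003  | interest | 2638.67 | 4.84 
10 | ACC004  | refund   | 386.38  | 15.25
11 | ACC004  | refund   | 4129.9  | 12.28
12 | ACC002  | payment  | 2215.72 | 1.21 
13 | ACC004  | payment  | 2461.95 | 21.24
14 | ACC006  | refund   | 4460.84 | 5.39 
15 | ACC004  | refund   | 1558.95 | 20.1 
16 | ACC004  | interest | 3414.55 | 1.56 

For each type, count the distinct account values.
SELECT type, COUNT(DISTINCT account)
FROM transactions
GROUP BY type

Result:
  interest: 3 distinct
  payment: 3 distinct
  refund: 3 distinct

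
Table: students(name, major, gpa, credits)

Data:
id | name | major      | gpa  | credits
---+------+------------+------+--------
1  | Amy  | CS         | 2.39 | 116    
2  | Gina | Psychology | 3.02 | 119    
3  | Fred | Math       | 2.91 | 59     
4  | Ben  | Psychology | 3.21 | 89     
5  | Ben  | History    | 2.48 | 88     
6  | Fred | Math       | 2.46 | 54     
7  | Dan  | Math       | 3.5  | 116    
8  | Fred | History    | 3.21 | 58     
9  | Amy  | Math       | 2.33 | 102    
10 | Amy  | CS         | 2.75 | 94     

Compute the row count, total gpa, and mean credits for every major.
SELECT major,
       COUNT(*) as cnt,
       SUM(gpa) as total_gpa,
       AVG(credits) as avg_credits
FROM students
GROUP BY major

Result:
  CS: 2 records, 5.14 total gpa, 105.00 avg credits
  History: 2 records, 5.69 total gpa, 73.00 avg credits
  Math: 4 records, 11.20 total gpa, 82.75 avg credits
  Psychology: 2 records, 6.23 total gpa, 104.00 avg credits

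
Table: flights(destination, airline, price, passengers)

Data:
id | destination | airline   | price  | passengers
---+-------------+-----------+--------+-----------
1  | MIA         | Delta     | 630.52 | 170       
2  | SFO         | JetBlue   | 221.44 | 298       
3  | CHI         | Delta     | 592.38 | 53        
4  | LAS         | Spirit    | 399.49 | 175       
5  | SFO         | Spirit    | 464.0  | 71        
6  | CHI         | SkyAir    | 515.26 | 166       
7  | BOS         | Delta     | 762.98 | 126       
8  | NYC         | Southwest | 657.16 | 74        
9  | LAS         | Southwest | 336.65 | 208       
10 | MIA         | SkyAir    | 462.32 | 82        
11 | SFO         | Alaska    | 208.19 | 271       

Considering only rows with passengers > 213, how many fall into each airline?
SELECT airline, COUNT(*)
FROM flights
WHERE passengers > 213
GROUP BY airline

Note: WHERE filters rows before grouping.

Result:
  Alaska: 1
  JetBlue: 1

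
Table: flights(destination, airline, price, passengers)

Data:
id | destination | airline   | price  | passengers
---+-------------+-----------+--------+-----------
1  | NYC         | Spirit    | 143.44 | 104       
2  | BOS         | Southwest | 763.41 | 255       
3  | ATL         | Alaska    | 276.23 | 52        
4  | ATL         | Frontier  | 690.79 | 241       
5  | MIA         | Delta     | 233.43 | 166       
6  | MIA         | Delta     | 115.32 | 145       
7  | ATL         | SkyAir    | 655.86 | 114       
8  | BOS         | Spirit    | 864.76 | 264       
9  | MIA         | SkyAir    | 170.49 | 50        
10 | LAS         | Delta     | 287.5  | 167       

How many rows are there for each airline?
SELECT airline, COUNT(*) as count
FROM flights
GROUP BY airline

Result:
  Alaska: 1
  Delta: 3
  Frontier: 1
  SkyAir: 2
  Southwest: 1
  Spirit: 2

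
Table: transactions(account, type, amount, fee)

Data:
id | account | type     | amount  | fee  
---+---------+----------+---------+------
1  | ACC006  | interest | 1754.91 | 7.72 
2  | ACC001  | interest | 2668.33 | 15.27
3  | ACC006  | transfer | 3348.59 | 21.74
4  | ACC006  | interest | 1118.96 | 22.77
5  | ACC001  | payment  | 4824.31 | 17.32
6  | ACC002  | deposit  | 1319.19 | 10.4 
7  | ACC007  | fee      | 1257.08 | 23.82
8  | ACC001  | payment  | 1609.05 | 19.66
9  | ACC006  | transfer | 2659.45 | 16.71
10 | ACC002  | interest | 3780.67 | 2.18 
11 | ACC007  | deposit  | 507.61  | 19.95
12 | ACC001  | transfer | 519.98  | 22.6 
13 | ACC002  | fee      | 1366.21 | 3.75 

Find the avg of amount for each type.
SELECT type, AVG(amount) as result
FROM transactions
GROUP BY type

Result:
  deposit: 913.40
  fee: 1311.65
  interest: 2330.72
  payment: 3216.68
  transfer: 2176.01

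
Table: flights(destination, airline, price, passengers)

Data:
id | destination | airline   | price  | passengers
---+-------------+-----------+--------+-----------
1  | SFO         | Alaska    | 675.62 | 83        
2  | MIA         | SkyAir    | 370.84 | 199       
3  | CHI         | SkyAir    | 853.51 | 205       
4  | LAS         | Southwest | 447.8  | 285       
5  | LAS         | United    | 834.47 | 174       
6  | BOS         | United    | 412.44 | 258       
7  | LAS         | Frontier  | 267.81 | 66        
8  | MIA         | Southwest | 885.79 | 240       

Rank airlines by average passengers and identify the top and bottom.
SELECT airline, AVG(passengers)
FROM flights
GROUP BY airline
ORDER BY AVG(passengers)

All groups:
  Frontier: 66.00
  Alaska: 83.00
  SkyAir: 202.00
  United: 216.00
  Southwest: 262.50

Highest: Southwest (262.50)
Lowest: Frontier (66.00)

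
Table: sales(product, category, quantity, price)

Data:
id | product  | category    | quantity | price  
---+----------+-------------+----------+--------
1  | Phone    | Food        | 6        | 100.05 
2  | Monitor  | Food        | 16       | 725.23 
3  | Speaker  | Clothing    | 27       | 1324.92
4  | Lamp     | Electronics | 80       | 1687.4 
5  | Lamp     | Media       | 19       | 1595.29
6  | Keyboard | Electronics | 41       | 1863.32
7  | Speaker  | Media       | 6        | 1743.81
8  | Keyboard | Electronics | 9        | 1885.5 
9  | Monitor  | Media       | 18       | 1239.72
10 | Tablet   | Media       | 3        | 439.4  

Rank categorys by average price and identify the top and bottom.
SELECT category, AVG(price)
FROM sales
GROUP BY category
ORDER BY AVG(price)

All groups:
  Food: 412.64
  Media: 1254.56
  Clothing: 1324.92
  Electronics: 1812.07

Highest: Electronics (1812.07)
Lowest: Food (412.64)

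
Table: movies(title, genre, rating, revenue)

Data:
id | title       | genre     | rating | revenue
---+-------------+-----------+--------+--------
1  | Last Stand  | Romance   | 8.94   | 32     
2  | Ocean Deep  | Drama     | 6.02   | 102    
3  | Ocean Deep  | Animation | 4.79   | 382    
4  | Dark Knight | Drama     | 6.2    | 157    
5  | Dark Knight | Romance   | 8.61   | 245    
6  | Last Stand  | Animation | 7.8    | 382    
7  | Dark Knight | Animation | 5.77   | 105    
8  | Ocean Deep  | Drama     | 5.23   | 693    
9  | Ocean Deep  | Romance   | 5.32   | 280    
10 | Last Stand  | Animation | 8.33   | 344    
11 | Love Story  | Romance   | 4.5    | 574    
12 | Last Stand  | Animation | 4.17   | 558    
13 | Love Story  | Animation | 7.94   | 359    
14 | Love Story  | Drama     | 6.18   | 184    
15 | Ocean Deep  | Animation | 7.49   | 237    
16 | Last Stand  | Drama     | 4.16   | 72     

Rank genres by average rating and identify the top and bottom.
SELECT genre, AVG(rating)
FROM movies
GROUP BY genre
ORDER BY AVG(rating)

All groups:
  Drama: 5.56
  Animation: 6.61
  Romance: 6.84

Highest: Romance (6.84)
Lowest: Drama (5.56)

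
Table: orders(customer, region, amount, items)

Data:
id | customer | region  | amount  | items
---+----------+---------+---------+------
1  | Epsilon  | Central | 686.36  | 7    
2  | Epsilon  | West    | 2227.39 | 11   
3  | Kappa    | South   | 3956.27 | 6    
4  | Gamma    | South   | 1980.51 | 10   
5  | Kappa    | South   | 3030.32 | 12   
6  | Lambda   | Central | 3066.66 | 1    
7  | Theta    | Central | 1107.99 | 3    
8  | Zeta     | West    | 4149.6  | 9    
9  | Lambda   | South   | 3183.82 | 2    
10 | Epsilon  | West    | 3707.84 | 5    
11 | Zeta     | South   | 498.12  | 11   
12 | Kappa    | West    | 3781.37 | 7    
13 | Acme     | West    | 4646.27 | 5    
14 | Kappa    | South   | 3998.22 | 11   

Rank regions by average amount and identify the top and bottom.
SELECT region, AVG(amount)
FROM orders
GROUP BY region
ORDER BY AVG(amount)

All groups:
  Central: 1620.34
  South: 2774.54
  West: 3702.49

Highest: West (3702.49)
Lowest: Central (1620.34)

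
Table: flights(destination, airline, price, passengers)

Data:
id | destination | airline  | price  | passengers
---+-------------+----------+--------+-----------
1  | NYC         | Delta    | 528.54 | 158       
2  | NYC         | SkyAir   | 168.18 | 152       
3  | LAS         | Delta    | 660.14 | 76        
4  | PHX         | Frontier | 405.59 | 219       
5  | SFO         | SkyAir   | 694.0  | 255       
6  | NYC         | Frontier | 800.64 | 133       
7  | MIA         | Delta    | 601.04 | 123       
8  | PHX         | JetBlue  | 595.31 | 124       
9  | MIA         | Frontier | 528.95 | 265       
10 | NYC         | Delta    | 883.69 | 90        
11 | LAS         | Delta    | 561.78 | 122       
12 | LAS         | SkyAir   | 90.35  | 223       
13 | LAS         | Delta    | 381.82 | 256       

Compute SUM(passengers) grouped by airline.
SELECT airline, SUM(passengers) as result
FROM flights
GROUP BY airline

Result:
  Delta: 825
  Frontier: 617
  JetBlue: 124
  SkyAir: 630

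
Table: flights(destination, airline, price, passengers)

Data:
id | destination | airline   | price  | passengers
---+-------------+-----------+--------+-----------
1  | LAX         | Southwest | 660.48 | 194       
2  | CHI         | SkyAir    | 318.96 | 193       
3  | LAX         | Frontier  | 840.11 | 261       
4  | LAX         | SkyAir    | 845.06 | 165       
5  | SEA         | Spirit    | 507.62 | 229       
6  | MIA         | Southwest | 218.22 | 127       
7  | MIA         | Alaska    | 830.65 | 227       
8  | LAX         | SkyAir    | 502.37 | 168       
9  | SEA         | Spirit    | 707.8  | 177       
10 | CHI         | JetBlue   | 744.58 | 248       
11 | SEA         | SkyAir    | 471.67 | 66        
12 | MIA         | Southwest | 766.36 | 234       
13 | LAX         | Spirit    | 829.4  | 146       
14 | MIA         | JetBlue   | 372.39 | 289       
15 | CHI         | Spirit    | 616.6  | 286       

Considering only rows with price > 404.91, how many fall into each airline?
SELECT airline, COUNT(*)
FROM flights
WHERE price > 404.91
GROUP BY airline

Note: WHERE filters rows before grouping.

Result:
  Alaska: 1
  Frontier: 1
  JetBlue: 1
  SkyAir: 3
  Southwest: 2
  Spirit: 4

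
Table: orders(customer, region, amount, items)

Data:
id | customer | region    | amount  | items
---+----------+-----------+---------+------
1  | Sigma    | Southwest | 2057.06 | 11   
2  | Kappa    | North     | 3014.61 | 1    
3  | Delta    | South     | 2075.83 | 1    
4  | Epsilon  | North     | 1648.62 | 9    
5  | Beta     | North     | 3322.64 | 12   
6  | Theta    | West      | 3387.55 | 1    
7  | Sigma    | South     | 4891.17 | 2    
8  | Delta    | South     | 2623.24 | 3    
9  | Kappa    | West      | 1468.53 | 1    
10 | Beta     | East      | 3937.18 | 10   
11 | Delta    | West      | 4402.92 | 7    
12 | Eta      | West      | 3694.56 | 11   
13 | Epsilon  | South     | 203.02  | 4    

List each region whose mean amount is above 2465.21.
SELECT region, AVG(amount)
FROM orders
GROUP BY region
HAVING AVG(amount) > 2465.21

Result:
  East: avg=3937.18
  North: avg=2661.96
  West: avg=3238.39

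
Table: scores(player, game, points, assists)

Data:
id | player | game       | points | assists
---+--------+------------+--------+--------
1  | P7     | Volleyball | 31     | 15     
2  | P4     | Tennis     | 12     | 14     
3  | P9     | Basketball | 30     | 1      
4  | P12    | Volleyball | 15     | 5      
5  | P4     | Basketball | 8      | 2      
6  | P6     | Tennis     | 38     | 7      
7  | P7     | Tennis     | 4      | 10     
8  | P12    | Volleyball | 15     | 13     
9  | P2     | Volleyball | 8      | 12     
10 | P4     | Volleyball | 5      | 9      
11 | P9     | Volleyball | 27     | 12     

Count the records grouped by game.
SELECT game, COUNT(*) as count
FROM scores
GROUP BY game

Result:
  Basketball: 2
  Tennis: 3
  Volleyball: 6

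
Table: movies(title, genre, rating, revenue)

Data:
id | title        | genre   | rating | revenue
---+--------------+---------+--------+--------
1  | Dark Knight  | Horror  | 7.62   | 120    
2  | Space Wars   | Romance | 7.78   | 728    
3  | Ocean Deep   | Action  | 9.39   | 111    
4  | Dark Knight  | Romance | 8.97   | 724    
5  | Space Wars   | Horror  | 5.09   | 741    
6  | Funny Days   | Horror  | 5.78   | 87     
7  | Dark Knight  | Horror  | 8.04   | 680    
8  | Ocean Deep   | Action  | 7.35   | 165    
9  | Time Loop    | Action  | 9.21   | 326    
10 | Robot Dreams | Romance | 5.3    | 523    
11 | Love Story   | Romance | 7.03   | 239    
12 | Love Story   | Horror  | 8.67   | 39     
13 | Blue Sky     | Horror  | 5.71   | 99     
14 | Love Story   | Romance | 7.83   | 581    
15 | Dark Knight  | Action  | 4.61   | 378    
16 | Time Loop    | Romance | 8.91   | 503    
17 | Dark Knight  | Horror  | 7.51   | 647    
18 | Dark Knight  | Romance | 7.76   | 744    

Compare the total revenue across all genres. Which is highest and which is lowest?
SELECT genre, SUM(revenue)
FROM movies
GROUP BY genre
ORDER BY SUM(revenue)

All groups:
  Action: 980
  Horror: 2413
  Romance: 4042

Highest: Romance (4042)
Lowest: Action (980)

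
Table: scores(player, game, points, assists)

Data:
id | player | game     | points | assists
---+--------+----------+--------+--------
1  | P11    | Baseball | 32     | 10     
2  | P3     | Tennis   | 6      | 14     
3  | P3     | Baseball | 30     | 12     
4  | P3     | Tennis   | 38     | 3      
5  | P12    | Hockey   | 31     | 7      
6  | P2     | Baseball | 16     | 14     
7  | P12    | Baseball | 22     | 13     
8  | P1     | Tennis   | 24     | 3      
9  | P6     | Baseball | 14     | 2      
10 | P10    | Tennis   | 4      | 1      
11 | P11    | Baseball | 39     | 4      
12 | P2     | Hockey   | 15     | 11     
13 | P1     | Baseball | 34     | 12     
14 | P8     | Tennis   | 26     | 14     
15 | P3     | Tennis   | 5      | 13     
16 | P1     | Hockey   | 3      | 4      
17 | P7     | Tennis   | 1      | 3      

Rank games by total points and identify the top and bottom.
SELECT game, SUM(points)
FROM scores
GROUP BY game
ORDER BY SUM(points)

All groups:
  Hockey: 49
  Tennis: 104
  Baseball: 187

Highest: Baseball (187)
Lowest: Hockey (49)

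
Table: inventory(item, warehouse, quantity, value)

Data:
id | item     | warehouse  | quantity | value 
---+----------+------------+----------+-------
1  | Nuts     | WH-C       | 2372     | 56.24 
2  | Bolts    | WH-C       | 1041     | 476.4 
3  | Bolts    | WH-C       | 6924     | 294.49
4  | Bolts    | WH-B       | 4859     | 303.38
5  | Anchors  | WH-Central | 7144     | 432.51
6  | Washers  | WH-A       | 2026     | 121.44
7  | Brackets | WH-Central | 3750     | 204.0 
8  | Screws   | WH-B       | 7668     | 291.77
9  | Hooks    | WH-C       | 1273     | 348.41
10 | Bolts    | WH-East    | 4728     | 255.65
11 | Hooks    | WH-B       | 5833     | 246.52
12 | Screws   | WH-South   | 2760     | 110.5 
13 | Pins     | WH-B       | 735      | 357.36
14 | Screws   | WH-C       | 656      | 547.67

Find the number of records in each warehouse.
SELECT warehouse, COUNT(*) as count
FROM inventory
GROUP BY warehouse

Result:
  WH-A: 1
  WH-B: 4
  WH-C: 5
  WH-Central: 2
  WH-East: 1
  WH-South: 1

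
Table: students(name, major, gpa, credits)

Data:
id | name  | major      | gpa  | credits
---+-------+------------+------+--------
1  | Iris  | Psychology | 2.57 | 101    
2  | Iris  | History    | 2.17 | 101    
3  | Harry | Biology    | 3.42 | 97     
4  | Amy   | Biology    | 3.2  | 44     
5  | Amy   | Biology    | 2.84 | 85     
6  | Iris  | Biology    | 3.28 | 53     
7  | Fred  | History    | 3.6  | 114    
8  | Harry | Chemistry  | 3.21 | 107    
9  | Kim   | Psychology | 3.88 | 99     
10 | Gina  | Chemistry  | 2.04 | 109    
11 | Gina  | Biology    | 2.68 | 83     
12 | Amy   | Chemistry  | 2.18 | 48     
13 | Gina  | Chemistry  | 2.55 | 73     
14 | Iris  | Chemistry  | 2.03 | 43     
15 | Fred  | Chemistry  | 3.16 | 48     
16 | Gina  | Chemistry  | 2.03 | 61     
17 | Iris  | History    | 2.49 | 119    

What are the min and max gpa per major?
SELECT major, MIN(gpa), MAX(gpa)
FROM students
GROUP BY major

Result:
  Biology: min=2.68, max=3.42
  Chemistry: min=2.03, max=3.21
  History: min=2.17, max=3.60
  Psychology: min=2.57, max=3.88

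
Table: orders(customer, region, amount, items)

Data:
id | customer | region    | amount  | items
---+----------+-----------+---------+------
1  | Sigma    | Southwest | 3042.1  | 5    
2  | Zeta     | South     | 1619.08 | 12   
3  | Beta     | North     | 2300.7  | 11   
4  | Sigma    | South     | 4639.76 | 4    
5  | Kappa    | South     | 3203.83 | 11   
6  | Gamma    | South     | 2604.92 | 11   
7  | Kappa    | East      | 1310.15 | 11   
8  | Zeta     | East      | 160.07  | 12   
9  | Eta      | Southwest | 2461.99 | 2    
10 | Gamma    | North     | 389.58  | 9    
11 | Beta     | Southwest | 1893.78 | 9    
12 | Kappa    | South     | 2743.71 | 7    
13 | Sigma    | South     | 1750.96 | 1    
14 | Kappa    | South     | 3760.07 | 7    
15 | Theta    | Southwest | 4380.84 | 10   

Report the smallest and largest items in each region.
SELECT region, MIN(items), MAX(items)
FROM orders
GROUP BY region

Result:
  East: min=11, max=12
  North: min=9, max=11
  South: min=1, max=12
  Southwest: min=2, max=10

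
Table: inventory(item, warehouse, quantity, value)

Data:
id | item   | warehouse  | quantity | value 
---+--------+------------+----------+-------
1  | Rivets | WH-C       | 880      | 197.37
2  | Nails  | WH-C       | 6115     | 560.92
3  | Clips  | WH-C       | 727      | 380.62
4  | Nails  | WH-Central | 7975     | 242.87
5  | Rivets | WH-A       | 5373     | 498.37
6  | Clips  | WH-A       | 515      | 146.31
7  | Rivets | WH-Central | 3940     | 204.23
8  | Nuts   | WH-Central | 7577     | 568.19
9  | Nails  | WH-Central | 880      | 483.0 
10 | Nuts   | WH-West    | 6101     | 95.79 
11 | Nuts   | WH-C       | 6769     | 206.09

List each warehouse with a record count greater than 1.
SELECT warehouse, COUNT(*) as cnt
FROM inventory
GROUP BY warehouse
HAVING COUNT(*) > 1

Result:
  WH-A: 2
  WH-C: 4
  WH-Central: 4

Note: HAVING filters groups after aggregation, WHERE filters rows before.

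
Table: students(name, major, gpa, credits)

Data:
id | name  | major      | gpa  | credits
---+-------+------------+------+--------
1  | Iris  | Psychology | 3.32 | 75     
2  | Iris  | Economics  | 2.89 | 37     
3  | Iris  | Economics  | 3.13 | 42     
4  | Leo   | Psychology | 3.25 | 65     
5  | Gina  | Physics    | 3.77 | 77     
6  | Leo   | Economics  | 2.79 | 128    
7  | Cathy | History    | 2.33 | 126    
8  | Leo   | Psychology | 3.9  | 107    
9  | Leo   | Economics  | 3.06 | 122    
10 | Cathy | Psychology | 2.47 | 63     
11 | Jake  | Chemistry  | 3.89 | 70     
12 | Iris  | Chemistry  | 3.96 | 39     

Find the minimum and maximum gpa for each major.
SELECT major, MIN(gpa), MAX(gpa)
FROM students
GROUP BY major

Result:
  Chemistry: min=3.89, max=3.96
  Economics: min=2.79, max=3.13
  History: min=2.33, max=2.33
  Physics: min=3.77, max=3.77
  Psychology: min=2.47, max=3.90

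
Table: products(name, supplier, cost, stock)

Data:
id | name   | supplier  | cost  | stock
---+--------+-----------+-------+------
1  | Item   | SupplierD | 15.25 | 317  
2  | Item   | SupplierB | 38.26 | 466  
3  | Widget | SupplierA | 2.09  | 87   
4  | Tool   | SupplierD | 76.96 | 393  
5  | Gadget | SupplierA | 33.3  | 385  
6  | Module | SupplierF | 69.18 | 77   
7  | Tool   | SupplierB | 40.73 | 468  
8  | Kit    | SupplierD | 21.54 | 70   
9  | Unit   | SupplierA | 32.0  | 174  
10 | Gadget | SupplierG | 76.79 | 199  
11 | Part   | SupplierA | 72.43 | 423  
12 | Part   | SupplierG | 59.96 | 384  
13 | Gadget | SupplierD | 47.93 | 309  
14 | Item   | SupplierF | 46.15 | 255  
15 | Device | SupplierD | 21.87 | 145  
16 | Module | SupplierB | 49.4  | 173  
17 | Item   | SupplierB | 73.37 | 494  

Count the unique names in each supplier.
SELECT supplier, COUNT(DISTINCT name)
FROM products
GROUP BY supplier

Result:
  SupplierA: 4 distinct
  SupplierB: 3 distinct
  SupplierD: 5 distinct
  SupplierF: 2 distinct
  SupplierG: 2 distinct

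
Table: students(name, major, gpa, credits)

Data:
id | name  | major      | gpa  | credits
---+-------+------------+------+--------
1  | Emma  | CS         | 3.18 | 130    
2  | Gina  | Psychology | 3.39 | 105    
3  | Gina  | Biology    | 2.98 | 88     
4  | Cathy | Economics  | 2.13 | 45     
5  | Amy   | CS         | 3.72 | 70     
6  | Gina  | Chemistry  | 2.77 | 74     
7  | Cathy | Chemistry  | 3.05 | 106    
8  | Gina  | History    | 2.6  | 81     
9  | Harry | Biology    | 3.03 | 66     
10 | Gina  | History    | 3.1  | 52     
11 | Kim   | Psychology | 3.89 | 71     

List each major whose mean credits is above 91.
SELECT major, AVG(credits)
FROM students
GROUP BY major
HAVING AVG(credits) > 91

Result:
  CS: avg=100.00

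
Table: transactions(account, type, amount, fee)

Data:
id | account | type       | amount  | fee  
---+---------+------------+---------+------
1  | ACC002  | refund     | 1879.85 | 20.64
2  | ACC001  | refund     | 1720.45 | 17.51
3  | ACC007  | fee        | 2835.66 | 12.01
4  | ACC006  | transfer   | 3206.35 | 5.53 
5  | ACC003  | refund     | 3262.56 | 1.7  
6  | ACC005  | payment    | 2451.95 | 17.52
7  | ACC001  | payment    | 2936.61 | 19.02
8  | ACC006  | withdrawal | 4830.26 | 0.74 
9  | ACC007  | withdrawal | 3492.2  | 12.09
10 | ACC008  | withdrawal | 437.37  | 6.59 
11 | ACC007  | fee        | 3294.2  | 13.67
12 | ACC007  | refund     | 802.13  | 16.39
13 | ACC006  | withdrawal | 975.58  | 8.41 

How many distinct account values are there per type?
SELECT type, COUNT(DISTINCT account)
FROM transactions
GROUP BY type

Result:
  fee: 1 distinct
  payment: 2 distinct
  refund: 4 distinct
  transfer: 1 distinct
  withdrawal: 3 distinct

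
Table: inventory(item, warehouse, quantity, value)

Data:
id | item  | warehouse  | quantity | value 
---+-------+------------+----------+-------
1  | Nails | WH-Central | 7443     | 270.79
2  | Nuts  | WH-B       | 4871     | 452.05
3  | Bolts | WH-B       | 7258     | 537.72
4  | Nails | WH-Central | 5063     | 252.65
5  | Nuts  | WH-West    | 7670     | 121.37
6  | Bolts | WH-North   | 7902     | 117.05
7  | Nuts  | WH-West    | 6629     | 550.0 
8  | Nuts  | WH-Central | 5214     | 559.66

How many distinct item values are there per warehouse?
SELECT warehouse, COUNT(DISTINCT item)
FROM inventory
GROUP BY warehouse

Result:
  WH-B: 2 distinct
  WH-Central: 2 distinct
  WH-North: 1 distinct
  WH-West: 1 distinct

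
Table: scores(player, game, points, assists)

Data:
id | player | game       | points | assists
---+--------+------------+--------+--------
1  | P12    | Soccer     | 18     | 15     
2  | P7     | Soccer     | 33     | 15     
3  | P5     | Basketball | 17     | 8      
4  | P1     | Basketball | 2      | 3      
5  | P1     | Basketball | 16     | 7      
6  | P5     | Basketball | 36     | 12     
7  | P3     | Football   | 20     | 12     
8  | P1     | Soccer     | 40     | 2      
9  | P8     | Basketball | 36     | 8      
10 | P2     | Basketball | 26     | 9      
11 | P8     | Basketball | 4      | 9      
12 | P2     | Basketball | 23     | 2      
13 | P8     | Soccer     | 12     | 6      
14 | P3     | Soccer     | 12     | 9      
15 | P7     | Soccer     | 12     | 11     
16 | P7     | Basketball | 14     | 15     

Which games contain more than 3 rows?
SELECT game, COUNT(*) as cnt
FROM scores
GROUP BY game
HAVING COUNT(*) > 3

Result:
  Basketball: 9
  Soccer: 6

Note: HAVING filters groups after aggregation, WHERE filters rows before.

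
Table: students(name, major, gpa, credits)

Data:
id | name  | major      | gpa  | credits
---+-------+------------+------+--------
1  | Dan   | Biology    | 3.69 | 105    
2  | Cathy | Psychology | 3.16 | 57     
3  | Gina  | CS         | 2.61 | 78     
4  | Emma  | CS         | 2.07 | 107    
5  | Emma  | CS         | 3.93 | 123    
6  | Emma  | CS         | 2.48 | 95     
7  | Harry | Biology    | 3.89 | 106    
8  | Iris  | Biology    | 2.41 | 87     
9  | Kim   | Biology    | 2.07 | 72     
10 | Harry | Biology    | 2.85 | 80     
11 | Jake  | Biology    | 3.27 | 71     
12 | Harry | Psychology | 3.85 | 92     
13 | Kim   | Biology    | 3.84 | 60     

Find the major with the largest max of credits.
SELECT major, MAX(credits) as val
FROM students
GROUP BY major
ORDER BY val DESC
LIMIT 1

Result: CS with max(credits) = 123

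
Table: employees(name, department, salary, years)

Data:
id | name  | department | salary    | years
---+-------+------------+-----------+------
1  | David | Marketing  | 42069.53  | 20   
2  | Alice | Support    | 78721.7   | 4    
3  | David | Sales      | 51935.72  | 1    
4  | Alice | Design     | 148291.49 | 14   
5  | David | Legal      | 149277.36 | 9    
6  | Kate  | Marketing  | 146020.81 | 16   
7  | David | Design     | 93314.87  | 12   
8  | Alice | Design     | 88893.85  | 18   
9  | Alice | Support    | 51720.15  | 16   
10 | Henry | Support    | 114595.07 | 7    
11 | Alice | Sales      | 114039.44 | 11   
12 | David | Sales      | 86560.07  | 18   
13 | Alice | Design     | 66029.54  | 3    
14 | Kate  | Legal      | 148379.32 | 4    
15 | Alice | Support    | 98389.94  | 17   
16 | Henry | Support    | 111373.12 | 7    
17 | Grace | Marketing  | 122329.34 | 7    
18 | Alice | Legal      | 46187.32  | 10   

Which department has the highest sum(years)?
SELECT department, SUM(years) as val
FROM employees
GROUP BY department
ORDER BY val DESC
LIMIT 1

Result: Support with sum(years) = 51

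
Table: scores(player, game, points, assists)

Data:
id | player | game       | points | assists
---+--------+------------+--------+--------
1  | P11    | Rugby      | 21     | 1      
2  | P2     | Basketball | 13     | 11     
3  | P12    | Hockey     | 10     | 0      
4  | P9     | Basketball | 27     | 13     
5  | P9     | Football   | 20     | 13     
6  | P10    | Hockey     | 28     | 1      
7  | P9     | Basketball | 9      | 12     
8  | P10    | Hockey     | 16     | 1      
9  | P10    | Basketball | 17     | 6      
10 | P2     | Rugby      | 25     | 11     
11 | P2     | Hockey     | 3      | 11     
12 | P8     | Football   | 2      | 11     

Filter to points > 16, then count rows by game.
SELECT game, COUNT(*)
FROM scores
WHERE points > 16
GROUP BY game

Note: WHERE filters rows before grouping.

Result:
  Basketball: 2
  Football: 1
  Hockey: 1
  Rugby: 2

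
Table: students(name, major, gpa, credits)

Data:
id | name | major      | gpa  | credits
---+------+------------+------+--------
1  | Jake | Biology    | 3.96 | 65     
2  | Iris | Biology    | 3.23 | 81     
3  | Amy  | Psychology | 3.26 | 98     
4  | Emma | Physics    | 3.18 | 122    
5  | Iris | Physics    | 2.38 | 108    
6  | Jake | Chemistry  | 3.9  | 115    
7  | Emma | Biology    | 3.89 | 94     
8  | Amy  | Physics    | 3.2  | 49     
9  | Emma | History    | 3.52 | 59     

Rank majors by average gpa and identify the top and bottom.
SELECT major, AVG(gpa)
FROM students
GROUP BY major
ORDER BY AVG(gpa)

All groups:
  Physics: 2.92
  Psychology: 3.26
  History: 3.52
  Biology: 3.69
  Chemistry: 3.90

Highest: Chemistry (3.90)
Lowest: Physics (2.92)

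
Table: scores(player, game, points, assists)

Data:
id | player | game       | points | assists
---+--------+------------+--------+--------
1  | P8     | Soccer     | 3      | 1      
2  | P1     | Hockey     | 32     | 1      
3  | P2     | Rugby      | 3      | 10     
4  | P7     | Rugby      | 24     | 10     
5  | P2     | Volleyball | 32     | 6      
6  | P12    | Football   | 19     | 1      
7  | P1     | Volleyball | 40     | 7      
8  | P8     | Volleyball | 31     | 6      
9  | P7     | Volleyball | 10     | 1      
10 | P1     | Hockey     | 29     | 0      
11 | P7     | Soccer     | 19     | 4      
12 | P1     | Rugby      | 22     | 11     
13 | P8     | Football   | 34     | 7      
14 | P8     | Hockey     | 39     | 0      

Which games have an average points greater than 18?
SELECT game, AVG(points)
FROM scores
GROUP BY game
HAVING AVG(points) > 18

Result:
  Football: avg=26.50
  Hockey: avg=33.33
  Volleyball: avg=28.25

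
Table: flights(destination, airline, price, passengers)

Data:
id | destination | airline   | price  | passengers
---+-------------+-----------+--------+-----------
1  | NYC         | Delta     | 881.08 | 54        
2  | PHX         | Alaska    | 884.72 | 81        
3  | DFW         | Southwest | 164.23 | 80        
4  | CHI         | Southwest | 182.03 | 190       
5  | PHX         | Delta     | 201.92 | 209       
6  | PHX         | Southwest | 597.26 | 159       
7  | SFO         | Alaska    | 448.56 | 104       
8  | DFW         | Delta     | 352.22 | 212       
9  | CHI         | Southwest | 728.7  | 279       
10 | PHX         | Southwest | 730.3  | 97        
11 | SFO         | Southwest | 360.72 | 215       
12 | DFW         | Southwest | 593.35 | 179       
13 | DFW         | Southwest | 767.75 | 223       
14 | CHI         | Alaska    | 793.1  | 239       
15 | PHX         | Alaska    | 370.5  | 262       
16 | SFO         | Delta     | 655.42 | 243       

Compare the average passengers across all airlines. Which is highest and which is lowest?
SELECT airline, AVG(passengers)
FROM flights
GROUP BY airline
ORDER BY AVG(passengers)

All groups:
  Alaska: 171.50
  Southwest: 177.75
  Delta: 179.50

Highest: Delta (179.50)
Lowest: Alaska (171.50)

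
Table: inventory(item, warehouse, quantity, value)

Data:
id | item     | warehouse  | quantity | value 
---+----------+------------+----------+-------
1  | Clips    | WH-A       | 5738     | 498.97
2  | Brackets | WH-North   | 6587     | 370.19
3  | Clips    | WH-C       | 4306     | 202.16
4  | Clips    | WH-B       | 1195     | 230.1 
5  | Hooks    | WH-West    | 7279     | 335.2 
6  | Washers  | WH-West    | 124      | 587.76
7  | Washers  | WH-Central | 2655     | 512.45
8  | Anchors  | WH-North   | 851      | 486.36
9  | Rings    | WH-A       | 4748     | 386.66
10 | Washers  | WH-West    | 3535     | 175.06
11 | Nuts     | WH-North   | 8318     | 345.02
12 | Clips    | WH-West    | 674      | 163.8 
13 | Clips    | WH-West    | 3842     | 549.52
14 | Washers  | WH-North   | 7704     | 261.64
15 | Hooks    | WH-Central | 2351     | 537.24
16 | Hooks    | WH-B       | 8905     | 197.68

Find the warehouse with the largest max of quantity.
SELECT warehouse, MAX(quantity) as val
FROM inventory
GROUP BY warehouse
ORDER BY val DESC
LIMIT 1

Result: WH-B with max(quantity) = 8905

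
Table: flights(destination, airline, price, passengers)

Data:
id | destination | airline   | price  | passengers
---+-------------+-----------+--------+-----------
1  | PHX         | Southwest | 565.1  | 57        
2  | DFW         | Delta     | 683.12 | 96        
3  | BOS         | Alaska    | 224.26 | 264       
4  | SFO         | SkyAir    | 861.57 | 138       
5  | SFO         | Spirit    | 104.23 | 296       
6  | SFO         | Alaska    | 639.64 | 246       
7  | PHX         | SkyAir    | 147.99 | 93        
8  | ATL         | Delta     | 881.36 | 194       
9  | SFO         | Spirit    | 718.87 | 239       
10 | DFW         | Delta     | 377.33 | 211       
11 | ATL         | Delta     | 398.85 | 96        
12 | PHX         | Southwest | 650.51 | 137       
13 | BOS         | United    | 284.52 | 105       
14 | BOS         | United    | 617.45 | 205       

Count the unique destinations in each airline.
SELECT airline, COUNT(DISTINCT destination)
FROM flights
GROUP BY airline

Result:
  Alaska: 2 distinct
  Delta: 2 distinct
  SkyAir: 2 distinct
  Southwest: 1 distinct
  Spirit: 1 distinct
  United: 1 distinct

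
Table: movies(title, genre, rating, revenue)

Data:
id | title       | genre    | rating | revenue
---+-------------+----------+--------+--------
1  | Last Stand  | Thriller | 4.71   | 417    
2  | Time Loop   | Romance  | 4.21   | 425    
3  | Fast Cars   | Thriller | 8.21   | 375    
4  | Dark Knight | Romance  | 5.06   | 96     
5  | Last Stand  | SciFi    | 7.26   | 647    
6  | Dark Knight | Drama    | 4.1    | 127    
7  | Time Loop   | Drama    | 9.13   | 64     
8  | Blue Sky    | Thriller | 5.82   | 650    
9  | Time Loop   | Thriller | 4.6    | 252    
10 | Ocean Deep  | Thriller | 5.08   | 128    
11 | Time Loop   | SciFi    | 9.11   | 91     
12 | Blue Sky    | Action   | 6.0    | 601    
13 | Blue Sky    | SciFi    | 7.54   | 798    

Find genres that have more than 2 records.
SELECT genre, COUNT(*) as cnt
FROM movies
GROUP BY genre
HAVING COUNT(*) > 2

Result:
  SciFi: 3
  Thriller: 5

Note: HAVING filters groups after aggregation, WHERE filters rows before.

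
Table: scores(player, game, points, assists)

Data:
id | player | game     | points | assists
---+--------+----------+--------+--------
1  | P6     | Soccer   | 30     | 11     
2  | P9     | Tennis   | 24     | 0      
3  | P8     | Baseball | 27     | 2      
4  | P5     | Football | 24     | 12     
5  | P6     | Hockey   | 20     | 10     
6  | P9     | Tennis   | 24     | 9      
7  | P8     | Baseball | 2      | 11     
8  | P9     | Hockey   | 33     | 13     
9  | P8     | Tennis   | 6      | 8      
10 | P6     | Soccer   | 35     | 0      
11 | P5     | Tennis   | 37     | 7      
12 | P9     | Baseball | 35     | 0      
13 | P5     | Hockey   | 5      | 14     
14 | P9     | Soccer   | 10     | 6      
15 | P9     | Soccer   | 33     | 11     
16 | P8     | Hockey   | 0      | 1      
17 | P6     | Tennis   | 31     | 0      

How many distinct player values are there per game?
SELECT game, COUNT(DISTINCT player)
FROM scores
GROUP BY game

Result:
  Baseball: 2 distinct
  Football: 1 distinct
  Hockey: 4 distinct
  Soccer: 2 distinct
  Tennis: 4 distinct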